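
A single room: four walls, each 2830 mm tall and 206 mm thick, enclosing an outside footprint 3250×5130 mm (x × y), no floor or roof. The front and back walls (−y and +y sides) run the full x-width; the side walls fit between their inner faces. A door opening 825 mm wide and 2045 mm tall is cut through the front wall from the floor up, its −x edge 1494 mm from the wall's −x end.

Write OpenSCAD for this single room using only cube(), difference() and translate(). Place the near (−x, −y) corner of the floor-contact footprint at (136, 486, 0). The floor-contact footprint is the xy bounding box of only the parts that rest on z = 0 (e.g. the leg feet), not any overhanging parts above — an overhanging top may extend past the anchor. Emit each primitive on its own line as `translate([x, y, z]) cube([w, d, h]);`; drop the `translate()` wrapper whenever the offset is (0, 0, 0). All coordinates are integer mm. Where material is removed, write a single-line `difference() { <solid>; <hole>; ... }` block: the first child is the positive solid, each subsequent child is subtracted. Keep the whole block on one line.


difference() { translate([136, 486, 0]) cube([3250, 206, 2830]); translate([1630, 486, 0]) cube([825, 206, 2045]); }
translate([136, 5410, 0]) cube([3250, 206, 2830]);
translate([136, 692, 0]) cube([206, 4718, 2830]);
translate([3180, 692, 0]) cube([206, 4718, 2830]);


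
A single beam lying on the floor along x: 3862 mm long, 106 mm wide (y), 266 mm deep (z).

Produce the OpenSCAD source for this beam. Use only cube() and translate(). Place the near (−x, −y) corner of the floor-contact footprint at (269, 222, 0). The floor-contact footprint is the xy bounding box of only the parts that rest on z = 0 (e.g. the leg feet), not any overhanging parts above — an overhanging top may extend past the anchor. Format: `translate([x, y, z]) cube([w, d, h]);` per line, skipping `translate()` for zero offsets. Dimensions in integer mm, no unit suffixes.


translate([269, 222, 0]) cube([3862, 106, 266]);


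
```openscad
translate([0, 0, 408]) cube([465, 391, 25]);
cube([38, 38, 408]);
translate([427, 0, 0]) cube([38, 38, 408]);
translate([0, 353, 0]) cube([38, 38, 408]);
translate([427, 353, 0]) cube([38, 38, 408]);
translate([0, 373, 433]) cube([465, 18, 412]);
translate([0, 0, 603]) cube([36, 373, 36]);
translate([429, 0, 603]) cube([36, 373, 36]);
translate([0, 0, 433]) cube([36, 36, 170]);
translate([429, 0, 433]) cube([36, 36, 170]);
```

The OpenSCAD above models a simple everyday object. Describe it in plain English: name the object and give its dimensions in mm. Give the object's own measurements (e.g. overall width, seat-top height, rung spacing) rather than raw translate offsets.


A chair. The seat is a 465×391×25 mm slab with its top at z = 433 mm, on four 38×38 mm corner legs (flush with the seat edges, standing on z = 0). A flat backrest 18 mm thick, 412 mm tall, spans the full seat width and rises from the seat top along its +y edge, rear face flush with the rear of the seat. Two armrests of 36×36 mm section run along each side from the seat's front edge to the front of the backrest, top faces 206 mm above the seat top and outer faces flush with the seat's x-edges; a 36×36 mm post under the front of each armrest stands on the seat at the front corner.


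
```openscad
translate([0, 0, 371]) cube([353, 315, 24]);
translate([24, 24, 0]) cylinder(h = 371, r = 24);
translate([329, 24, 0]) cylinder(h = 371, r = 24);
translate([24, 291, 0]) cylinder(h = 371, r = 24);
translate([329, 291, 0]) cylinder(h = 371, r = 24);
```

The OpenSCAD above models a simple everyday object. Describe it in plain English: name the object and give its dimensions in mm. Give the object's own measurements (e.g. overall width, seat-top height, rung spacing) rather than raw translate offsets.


A four-legged stool. The seat is a 353×315×24 mm slab whose top surface is at z = 395 mm; four round legs, each 48 mm in diameter, run from the floor (z = 0) to the underside of the seat, each leg's axis is inset half a diameter from the nearest pair of seat edges (so the leg's bounding box is flush with the corner).


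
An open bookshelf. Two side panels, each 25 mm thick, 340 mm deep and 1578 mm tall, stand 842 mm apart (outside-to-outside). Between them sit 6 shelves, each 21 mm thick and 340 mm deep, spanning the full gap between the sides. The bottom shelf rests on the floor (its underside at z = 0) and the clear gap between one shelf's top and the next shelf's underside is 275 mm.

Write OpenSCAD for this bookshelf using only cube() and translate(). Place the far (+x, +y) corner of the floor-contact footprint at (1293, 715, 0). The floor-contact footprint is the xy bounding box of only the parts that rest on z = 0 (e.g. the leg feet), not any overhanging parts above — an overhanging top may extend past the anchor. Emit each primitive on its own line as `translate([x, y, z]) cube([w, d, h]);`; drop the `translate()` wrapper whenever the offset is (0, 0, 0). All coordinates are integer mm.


translate([451, 375, 0]) cube([25, 340, 1578]);
translate([1268, 375, 0]) cube([25, 340, 1578]);
translate([476, 375, 0]) cube([792, 340, 21]);
translate([476, 375, 296]) cube([792, 340, 21]);
translate([476, 375, 592]) cube([792, 340, 21]);
translate([476, 375, 888]) cube([792, 340, 21]);
translate([476, 375, 1184]) cube([792, 340, 21]);
translate([476, 375, 1480]) cube([792, 340, 21]);


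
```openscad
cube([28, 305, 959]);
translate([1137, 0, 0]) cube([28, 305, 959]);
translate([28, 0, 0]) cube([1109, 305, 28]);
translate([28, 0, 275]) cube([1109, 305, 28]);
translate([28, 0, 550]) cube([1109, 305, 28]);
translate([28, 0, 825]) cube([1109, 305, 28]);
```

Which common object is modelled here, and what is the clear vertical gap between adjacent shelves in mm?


A bookshelf. The clear shelf gap is 247 mm.

Two tall side panels with 4 horizontal boards between them — a bookshelf. The first two shelf undersides are at z = 0 and z = 275; with shelf thickness 28, the clear gap is 275 − 0 − 28 = 247 mm.


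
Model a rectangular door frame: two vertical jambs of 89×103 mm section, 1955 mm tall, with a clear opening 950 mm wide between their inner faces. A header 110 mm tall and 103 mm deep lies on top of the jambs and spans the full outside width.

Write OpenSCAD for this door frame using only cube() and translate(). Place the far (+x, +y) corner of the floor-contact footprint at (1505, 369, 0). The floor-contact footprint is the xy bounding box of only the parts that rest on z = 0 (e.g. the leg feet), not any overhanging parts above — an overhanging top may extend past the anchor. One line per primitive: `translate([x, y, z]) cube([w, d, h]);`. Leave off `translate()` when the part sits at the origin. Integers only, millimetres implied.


translate([377, 266, 0]) cube([89, 103, 1955]);
translate([1416, 266, 0]) cube([89, 103, 1955]);
translate([377, 266, 1955]) cube([1128, 103, 110]);


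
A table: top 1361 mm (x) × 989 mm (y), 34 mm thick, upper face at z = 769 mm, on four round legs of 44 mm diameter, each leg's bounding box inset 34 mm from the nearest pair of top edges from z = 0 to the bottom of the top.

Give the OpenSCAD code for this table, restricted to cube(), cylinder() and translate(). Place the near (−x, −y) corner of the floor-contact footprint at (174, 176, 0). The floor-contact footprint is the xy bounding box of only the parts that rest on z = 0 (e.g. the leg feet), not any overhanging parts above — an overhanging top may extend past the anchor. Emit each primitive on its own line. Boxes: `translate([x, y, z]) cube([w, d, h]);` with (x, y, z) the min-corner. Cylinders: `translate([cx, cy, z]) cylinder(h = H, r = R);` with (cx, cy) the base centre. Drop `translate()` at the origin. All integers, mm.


// leg_h = 769 - 34 = 735
translate([140, 142, 735]) cube([1361, 989, 34]);
translate([196, 198, 0]) cylinder(h = 735, r = 22);
translate([1445, 198, 0]) cylinder(h = 735, r = 22);
translate([196, 1075, 0]) cylinder(h = 735, r = 22);
translate([1445, 1075, 0]) cylinder(h = 735, r = 22);


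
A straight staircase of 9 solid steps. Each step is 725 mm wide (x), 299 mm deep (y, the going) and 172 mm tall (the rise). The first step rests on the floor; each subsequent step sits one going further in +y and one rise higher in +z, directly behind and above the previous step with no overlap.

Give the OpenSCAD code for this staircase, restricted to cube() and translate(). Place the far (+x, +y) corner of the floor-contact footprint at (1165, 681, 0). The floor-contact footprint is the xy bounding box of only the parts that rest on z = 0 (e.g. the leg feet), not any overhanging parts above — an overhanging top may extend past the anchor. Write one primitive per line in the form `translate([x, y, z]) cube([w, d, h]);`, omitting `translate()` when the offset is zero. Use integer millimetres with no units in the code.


translate([440, 382, 0]) cube([725, 299, 172]);
translate([440, 681, 172]) cube([725, 299, 172]);
translate([440, 980, 344]) cube([725, 299, 172]);
translate([440, 1279, 516]) cube([725, 299, 172]);
translate([440, 1578, 688]) cube([725, 299, 172]);
translate([440, 1877, 860]) cube([725, 299, 172]);
translate([440, 2176, 1032]) cube([725, 299, 172]);
translate([440, 2475, 1204]) cube([725, 299, 172]);
translate([440, 2774, 1376]) cube([725, 299, 172]);


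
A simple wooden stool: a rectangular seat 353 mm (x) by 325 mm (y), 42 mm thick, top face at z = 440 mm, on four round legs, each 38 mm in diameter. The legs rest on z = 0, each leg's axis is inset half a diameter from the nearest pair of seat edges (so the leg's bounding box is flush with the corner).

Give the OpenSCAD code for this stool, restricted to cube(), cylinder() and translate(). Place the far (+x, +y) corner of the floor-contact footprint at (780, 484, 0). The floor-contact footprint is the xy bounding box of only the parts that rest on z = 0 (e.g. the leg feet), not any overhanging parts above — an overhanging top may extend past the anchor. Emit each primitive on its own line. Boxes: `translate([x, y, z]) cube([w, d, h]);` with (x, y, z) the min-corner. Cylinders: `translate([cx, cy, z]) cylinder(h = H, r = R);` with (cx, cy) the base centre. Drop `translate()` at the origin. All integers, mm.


// leg_h = 440 - 42 = 398
translate([427, 159, 398]) cube([353, 325, 42]);
translate([446, 178, 0]) cylinder(h = 398, r = 19);
translate([761, 178, 0]) cylinder(h = 398, r = 19);
translate([446, 465, 0]) cylinder(h = 398, r = 19);
translate([761, 465, 0]) cylinder(h = 398, r = 19);


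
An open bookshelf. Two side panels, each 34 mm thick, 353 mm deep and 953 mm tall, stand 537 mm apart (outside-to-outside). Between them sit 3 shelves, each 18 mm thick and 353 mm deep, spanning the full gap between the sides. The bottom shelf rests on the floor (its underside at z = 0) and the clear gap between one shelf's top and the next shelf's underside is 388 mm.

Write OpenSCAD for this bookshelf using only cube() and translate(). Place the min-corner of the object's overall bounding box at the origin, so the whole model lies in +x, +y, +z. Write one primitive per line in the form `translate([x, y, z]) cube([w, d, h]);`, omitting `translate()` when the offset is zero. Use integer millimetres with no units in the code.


cube([34, 353, 953]);
translate([503, 0, 0]) cube([34, 353, 953]);
translate([34, 0, 0]) cube([469, 353, 18]);
translate([34, 0, 406]) cube([469, 353, 18]);
translate([34, 0, 812]) cube([469, 353, 18]);


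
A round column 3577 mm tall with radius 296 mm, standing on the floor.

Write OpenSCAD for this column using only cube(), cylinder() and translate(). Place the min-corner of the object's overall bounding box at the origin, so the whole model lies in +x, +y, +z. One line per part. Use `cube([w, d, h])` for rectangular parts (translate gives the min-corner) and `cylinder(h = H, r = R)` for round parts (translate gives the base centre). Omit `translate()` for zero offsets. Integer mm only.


translate([296, 296, 0]) cylinder(h = 3577, r = 296);


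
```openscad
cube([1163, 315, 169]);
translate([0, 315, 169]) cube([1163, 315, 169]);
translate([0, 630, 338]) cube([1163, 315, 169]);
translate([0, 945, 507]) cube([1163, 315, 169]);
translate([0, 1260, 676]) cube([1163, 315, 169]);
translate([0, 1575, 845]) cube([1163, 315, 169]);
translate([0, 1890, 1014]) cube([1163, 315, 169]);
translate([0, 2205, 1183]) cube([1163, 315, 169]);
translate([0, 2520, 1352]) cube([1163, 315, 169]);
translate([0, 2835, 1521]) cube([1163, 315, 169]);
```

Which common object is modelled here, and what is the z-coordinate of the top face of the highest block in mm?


A staircase. The total rise is 1690 mm.

10 identical blocks, each offset up and back from the previous — a staircase. Each step is 169 mm tall and there are 10 of them, so the total rise is 10 × 169 = 1690 mm.


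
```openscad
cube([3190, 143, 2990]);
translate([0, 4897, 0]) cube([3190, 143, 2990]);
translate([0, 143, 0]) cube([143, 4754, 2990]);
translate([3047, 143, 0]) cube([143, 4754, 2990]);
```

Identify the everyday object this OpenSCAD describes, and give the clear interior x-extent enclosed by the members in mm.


A house (or room) frame. The interior width is 2904 mm.

Four 2990 mm walls enclosing a rectangle with no floor or roof — a room or house frame. Outside width is 3190 mm and wall thickness is 143 mm, so the interior width is 3190 − 2 × 143 = 2904 mm.


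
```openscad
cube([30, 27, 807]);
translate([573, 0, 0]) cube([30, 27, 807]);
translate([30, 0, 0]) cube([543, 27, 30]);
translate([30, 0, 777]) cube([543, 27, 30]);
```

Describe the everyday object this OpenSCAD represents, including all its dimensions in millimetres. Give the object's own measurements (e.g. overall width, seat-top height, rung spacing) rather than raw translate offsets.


A rectangular picture frame lying in the x–z plane (depth along y). The opening is 543 mm wide (x) by 747 mm tall (z), surrounded by a border 30 mm wide on all four sides. The frame is 27 mm deep and is made of two full-height vertical stiles with two horizontal rails fitted between them.


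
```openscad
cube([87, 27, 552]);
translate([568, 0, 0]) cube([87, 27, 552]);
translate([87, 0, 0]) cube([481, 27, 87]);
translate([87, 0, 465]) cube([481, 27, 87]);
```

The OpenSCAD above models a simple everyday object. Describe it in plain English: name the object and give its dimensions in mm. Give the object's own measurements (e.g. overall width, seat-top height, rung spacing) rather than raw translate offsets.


A rectangular picture frame lying in the x–z plane (depth along y). The opening is 481 mm wide (x) by 378 mm tall (z), surrounded by a border 87 mm wide on all four sides. The frame is 27 mm deep and is made of two full-height vertical stiles with two horizontal rails fitted between them.


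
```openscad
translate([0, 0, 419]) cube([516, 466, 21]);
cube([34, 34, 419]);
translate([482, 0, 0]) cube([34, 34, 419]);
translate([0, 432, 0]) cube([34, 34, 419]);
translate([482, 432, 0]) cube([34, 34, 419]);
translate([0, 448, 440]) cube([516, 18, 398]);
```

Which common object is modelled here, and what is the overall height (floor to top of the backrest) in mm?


A chair. The overall height is 838 mm.

A slab on four corner posts with a tall panel at the back — a chair. The seat slab sits at z = 419 with thickness 21, and the 398 mm backrest starts at the seat top, so the overall height is 419 + 21 + 398 = 838 mm.


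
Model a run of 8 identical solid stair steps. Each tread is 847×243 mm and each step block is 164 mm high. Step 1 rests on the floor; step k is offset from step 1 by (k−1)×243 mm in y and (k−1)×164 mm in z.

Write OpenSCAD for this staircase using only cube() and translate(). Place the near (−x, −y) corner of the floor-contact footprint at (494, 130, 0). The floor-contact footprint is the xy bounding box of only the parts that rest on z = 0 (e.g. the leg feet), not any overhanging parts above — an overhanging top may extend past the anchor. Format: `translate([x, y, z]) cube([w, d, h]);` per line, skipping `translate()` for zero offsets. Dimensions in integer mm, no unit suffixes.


translate([494, 130, 0]) cube([847, 243, 164]);
translate([494, 373, 164]) cube([847, 243, 164]);
translate([494, 616, 328]) cube([847, 243, 164]);
translate([494, 859, 492]) cube([847, 243, 164]);
translate([494, 1102, 656]) cube([847, 243, 164]);
translate([494, 1345, 820]) cube([847, 243, 164]);
translate([494, 1588, 984]) cube([847, 243, 164]);
translate([494, 1831, 1148]) cube([847, 243, 164]);


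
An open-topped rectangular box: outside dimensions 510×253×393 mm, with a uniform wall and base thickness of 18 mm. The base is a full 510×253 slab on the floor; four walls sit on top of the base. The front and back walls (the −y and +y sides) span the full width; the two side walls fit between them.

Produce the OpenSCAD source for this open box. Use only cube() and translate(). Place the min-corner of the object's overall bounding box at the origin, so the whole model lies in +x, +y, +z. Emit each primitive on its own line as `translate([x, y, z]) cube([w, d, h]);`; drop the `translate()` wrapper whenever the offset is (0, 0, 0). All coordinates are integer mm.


cube([510, 253, 18]);
translate([0, 0, 18]) cube([510, 18, 375]);
translate([0, 235, 18]) cube([510, 18, 375]);
translate([0, 18, 18]) cube([18, 217, 375]);
translate([492, 18, 18]) cube([18, 217, 375]);


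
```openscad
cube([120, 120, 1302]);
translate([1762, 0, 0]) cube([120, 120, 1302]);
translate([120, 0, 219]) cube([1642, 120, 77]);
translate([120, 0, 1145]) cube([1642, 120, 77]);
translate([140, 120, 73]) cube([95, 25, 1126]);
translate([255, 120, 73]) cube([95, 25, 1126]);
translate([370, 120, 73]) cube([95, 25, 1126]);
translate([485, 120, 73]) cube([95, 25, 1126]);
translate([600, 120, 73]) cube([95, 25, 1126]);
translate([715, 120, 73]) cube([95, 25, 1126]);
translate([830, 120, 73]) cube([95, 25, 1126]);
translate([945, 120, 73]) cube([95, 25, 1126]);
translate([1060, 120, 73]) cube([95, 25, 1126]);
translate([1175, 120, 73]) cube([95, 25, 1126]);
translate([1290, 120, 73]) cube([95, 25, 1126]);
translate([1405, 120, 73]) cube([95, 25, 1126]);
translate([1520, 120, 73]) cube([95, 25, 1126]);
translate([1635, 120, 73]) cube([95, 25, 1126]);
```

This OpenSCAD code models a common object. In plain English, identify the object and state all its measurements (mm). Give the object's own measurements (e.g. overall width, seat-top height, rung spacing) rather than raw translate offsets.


A fence section. Two 120×120 mm posts, 1302 mm tall, stand on the floor with a clear span of 1642 mm between their inner faces. Two horizontal rails of 120×77 mm section span the gap between the posts with their undersides at z = 219 mm and z = 1145 mm, flush with the posts' −y face. 14 pickets, each 95 mm wide, 25 mm thick and 1126 mm tall, are fixed to the +y face of the rails with their bottoms at z = 73 mm, spaced across the span with a 20 mm gap after the −x post and between neighbouring pickets, with 32 mm left before the +x post.


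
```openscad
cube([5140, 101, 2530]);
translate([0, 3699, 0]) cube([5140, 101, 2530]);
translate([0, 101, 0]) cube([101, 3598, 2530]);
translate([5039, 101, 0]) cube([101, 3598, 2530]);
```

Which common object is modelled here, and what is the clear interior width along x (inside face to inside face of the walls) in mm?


A house (or room) frame. The interior width is 4938 mm.

Four 2530 mm walls enclosing a rectangle with no floor or roof — a room or house frame. Outside width is 5140 mm and wall thickness is 101 mm, so the interior width is 5140 − 2 × 101 = 4938 mm.


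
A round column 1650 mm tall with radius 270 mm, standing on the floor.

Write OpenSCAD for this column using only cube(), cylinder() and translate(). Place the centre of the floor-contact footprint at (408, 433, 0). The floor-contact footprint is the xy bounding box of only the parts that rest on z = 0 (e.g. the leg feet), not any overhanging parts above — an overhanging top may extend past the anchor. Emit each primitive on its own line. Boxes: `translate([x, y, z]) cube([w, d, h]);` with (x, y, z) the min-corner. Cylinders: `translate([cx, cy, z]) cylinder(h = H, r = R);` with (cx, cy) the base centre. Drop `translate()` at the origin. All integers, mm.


translate([408, 433, 0]) cylinder(h = 1650, r = 270);


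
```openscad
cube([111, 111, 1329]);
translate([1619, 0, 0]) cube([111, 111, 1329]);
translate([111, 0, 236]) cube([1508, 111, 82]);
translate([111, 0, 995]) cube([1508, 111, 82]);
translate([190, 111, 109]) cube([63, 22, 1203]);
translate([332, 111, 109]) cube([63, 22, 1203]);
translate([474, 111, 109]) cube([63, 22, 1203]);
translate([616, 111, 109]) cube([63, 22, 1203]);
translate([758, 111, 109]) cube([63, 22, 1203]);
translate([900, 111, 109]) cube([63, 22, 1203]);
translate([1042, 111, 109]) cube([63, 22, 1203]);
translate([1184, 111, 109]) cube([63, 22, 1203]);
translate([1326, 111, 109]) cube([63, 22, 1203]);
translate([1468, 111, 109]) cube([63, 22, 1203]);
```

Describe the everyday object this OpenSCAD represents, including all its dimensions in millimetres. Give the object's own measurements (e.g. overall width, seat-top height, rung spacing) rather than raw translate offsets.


A fence section. Two 111×111 mm posts, 1329 mm tall, stand on the floor with a clear span of 1508 mm between their inner faces. Two horizontal rails of 111×82 mm section span the gap between the posts with their undersides at z = 236 mm and z = 995 mm, flush with the posts' −y face. 10 pickets, each 63 mm wide, 22 mm thick and 1203 mm tall, are fixed to the +y face of the rails with their bottoms at z = 109 mm, spaced across the span with a 79 mm gap after the −x post and between neighbouring pickets, with 88 mm left before the +x post.


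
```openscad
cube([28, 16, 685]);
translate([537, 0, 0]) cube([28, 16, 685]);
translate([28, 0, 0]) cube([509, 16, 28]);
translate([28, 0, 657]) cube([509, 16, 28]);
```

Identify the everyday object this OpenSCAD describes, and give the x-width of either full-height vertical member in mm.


A picture frame. The border width is 28 mm.

Four thin pieces enclosing a rectangular opening — a picture frame. The two full-height stiles are 685 mm tall; the top rail sits at z = 657 and is 28 mm tall, so the border above the opening is 685 − 657 = 28 mm, matching the stile x-width.


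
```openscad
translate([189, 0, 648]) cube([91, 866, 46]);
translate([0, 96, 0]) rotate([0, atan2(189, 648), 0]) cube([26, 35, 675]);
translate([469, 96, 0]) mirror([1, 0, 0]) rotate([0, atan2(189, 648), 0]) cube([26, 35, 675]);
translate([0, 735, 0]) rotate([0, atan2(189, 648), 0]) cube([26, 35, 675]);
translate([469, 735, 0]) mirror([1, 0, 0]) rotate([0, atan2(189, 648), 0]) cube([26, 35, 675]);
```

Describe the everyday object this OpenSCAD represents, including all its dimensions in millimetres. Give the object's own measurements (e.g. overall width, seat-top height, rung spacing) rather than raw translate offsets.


A sawhorse. A 91×866×46 mm beam (x, y, z) sits on two A-frame leg pairs. Each pair is two raked legs of 26×35 mm section (35 mm along y) splaying symmetrically in x. Each leg rises 648 mm vertically over 189 mm of horizontal reach and is 675 mm long along its own axis. Every leg's outer bottom edge rests on the floor and its outer top edge meets a bottom edge of the beam — the left legs (tilting toward +x) meet the beam's −x bottom edge, the right legs (their mirror images, tilting toward −x) meet its +x bottom edge — so the leg tops tuck under the beam, the beam's underside is 648 mm above the floor, and the feet are 469 mm apart outside-to-outside with the beam centred between them. The two leg pairs are set in 96 mm from either end of the beam.


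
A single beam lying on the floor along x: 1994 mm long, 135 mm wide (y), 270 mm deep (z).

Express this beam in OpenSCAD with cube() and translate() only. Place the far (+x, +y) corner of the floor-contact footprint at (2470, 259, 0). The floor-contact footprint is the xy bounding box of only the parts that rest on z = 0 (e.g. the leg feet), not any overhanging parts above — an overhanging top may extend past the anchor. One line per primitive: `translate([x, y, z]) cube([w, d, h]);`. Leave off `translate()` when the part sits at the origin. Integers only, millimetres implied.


translate([476, 124, 0]) cube([1994, 135, 270]);


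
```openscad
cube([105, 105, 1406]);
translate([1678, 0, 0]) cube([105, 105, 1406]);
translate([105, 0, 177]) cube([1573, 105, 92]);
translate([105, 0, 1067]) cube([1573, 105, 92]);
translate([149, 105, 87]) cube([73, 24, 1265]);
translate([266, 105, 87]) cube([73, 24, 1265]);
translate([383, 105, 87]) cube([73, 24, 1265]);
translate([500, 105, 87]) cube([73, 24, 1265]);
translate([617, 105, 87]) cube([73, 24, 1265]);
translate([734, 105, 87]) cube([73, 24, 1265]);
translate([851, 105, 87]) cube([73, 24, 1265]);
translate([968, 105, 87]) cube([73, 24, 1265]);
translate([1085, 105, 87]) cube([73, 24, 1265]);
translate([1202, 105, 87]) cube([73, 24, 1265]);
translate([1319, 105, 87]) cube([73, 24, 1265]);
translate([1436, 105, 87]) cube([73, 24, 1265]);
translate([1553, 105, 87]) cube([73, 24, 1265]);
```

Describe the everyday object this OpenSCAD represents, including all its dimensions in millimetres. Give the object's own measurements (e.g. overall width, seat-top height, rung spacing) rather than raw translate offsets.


A fence section. Two 105×105 mm posts, 1406 mm tall, stand on the floor with a clear span of 1573 mm between their inner faces. Two horizontal rails of 105×92 mm section span the gap between the posts with their undersides at z = 177 mm and z = 1067 mm, flush with the posts' −y face. 13 pickets, each 73 mm wide, 24 mm thick and 1265 mm tall, are fixed to the +y face of the rails with their bottoms at z = 87 mm, spaced across the span with a 44 mm gap after the −x post and between neighbouring pickets, with 52 mm left before the +x post.


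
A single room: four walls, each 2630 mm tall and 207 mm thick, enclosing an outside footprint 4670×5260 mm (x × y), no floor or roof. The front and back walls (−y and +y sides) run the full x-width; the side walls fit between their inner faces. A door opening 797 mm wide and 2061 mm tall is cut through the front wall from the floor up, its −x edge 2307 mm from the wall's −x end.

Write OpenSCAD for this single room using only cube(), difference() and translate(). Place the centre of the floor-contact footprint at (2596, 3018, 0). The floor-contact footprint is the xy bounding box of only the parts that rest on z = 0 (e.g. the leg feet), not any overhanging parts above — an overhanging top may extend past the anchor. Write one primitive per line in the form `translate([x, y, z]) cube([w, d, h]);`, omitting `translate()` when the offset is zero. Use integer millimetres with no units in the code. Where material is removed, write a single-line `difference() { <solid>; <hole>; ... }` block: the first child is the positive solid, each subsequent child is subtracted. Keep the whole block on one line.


difference() { translate([261, 388, 0]) cube([4670, 207, 2630]); translate([2568, 388, 0]) cube([797, 207, 2061]); }
translate([261, 5441, 0]) cube([4670, 207, 2630]);
translate([261, 595, 0]) cube([207, 4846, 2630]);
translate([4724, 595, 0]) cube([207, 4846, 2630]);


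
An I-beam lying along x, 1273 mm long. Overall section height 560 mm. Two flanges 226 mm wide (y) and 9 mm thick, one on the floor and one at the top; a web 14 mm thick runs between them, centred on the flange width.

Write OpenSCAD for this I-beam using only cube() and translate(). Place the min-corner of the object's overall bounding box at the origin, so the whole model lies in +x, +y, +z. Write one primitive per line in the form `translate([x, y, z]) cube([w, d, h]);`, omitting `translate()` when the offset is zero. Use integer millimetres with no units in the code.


cube([1273, 226, 9]);
translate([0, 106, 9]) cube([1273, 14, 542]);
translate([0, 0, 551]) cube([1273, 226, 9]);


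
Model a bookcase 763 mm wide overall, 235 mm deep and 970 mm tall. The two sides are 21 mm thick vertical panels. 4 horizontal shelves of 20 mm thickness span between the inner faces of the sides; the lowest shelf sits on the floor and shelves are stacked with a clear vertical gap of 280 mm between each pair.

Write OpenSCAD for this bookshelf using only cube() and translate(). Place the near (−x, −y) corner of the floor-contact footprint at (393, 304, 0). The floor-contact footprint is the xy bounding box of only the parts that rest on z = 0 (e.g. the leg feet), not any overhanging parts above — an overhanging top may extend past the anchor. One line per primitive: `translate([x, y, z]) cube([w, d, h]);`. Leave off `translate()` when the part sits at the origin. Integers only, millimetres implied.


translate([393, 304, 0]) cube([21, 235, 970]);
translate([1135, 304, 0]) cube([21, 235, 970]);
translate([414, 304, 0]) cube([721, 235, 20]);
translate([414, 304, 300]) cube([721, 235, 20]);
translate([414, 304, 600]) cube([721, 235, 20]);
translate([414, 304, 900]) cube([721, 235, 20]);


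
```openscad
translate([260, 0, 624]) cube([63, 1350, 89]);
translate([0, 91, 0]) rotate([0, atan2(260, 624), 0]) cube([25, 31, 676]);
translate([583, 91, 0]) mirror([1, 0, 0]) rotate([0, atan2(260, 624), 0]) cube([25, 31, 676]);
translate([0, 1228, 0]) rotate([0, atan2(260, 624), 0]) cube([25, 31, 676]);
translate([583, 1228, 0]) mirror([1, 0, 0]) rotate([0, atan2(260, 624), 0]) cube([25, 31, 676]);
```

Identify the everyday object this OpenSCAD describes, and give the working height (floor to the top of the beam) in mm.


A sawhorse. The overall height is 713 mm.

A beam across two mirrored pairs of raked legs — a sawhorse. The beam's underside is at z = 624 (matching the legs' vertical rise in atan2(260, 624)) and the beam is 89 mm tall, so its top is at 624 + 89 = 713 mm. The raked legs top out at the beam's underside, so that is the highest point.


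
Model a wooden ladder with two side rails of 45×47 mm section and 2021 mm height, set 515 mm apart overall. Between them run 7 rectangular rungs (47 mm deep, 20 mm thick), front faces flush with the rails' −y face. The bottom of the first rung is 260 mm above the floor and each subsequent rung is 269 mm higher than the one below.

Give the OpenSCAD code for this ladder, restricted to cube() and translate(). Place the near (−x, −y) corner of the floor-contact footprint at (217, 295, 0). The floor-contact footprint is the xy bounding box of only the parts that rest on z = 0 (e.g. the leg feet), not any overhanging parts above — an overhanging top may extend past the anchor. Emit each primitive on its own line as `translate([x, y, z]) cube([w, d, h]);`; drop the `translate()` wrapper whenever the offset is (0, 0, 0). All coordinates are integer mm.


translate([217, 295, 0]) cube([45, 47, 2021]);
translate([687, 295, 0]) cube([45, 47, 2021]);
translate([262, 295, 260]) cube([425, 47, 20]);
translate([262, 295, 529]) cube([425, 47, 20]);
translate([262, 295, 798]) cube([425, 47, 20]);
translate([262, 295, 1067]) cube([425, 47, 20]);
translate([262, 295, 1336]) cube([425, 47, 20]);
translate([262, 295, 1605]) cube([425, 47, 20]);
translate([262, 295, 1874]) cube([425, 47, 20]);


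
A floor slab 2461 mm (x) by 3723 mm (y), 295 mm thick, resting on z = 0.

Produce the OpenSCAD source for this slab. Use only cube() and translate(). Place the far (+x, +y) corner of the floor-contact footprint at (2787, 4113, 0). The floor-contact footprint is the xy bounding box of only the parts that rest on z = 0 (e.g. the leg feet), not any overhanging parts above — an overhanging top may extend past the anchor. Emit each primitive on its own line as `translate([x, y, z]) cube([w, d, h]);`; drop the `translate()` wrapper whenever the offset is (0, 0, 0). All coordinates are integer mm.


translate([326, 390, 0]) cube([2461, 3723, 295]);


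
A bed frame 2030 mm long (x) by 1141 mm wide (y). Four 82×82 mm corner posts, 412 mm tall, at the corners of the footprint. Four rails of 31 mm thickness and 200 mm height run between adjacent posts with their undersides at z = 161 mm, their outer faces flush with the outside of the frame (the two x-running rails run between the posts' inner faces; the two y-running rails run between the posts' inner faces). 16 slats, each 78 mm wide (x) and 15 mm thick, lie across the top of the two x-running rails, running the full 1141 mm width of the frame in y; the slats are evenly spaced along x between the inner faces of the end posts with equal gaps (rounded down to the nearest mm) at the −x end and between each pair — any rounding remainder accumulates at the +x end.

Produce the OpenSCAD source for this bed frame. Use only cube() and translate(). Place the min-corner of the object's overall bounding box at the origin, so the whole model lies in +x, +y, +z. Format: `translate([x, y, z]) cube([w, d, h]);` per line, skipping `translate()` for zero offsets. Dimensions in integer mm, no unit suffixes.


cube([82, 82, 412]);
translate([0, 1059, 0]) cube([82, 82, 412]);
translate([1948, 0, 0]) cube([82, 82, 412]);
translate([1948, 1059, 0]) cube([82, 82, 412]);
translate([82, 0, 161]) cube([1866, 31, 200]);
translate([82, 1110, 161]) cube([1866, 31, 200]);
translate([0, 82, 161]) cube([31, 977, 200]);
translate([1999, 82, 161]) cube([31, 977, 200]);
translate([118, 0, 361]) cube([78, 1141, 15]);
translate([232, 0, 361]) cube([78, 1141, 15]);
translate([346, 0, 361]) cube([78, 1141, 15]);
translate([460, 0, 361]) cube([78, 1141, 15]);
translate([574, 0, 361]) cube([78, 1141, 15]);
translate([688, 0, 361]) cube([78, 1141, 15]);
translate([802, 0, 361]) cube([78, 1141, 15]);
translate([916, 0, 361]) cube([78, 1141, 15]);
translate([1030, 0, 361]) cube([78, 1141, 15]);
translate([1144, 0, 361]) cube([78, 1141, 15]);
translate([1258, 0, 361]) cube([78, 1141, 15]);
translate([1372, 0, 361]) cube([78, 1141, 15]);
translate([1486, 0, 361]) cube([78, 1141, 15]);
translate([1600, 0, 361]) cube([78, 1141, 15]);
translate([1714, 0, 361]) cube([78, 1141, 15]);
translate([1828, 0, 361]) cube([78, 1141, 15]);


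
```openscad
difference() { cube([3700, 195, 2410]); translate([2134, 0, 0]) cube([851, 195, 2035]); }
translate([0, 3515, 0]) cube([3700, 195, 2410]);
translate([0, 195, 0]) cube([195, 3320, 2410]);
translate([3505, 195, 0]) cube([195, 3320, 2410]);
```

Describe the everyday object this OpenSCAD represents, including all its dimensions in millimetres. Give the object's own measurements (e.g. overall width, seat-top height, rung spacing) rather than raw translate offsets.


A single room: four walls, each 2410 mm tall and 195 mm thick, enclosing an outside footprint 3700×3710 mm (x × y), no floor or roof. The front and back walls (−y and +y sides) run the full x-width; the side walls fit between their inner faces. A door opening 851 mm wide and 2035 mm tall is cut through the front wall from the floor up, its −x edge 2134 mm from the wall's −x end.


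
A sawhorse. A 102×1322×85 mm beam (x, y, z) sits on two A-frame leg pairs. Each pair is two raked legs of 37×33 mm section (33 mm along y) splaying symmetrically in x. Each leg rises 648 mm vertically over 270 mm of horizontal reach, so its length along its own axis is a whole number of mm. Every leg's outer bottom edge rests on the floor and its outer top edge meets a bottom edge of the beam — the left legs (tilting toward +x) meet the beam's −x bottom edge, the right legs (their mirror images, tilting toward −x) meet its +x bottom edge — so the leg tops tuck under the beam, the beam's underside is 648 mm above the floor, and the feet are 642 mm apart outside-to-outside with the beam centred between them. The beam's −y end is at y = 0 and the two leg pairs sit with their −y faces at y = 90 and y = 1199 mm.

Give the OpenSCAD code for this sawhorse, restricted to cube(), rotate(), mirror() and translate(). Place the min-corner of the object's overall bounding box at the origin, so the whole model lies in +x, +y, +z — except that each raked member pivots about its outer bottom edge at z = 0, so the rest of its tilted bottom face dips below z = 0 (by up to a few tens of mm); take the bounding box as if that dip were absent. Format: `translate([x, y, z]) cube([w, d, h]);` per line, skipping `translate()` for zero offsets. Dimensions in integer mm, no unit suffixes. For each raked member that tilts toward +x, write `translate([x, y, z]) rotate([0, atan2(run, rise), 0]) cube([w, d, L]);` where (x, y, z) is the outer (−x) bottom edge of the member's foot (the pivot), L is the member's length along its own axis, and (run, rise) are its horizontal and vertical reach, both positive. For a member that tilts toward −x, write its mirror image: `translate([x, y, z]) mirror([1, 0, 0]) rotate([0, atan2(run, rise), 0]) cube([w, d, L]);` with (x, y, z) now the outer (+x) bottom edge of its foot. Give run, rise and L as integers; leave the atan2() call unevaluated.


// leg length = √(270² + 648²) = 702
// right-leg outer foot x = 2·270 + 102 = 642
// beam min-corner = (270, 0, 648)
translate([270, 0, 648]) cube([102, 1322, 85]);
translate([0, 90, 0]) rotate([0, atan2(270, 648), 0]) cube([37, 33, 702]);
translate([642, 90, 0]) mirror([1, 0, 0]) rotate([0, atan2(270, 648), 0]) cube([37, 33, 702]);
translate([0, 1199, 0]) rotate([0, atan2(270, 648), 0]) cube([37, 33, 702]);
translate([642, 1199, 0]) mirror([1, 0, 0]) rotate([0, atan2(270, 648), 0]) cube([37, 33, 702]);


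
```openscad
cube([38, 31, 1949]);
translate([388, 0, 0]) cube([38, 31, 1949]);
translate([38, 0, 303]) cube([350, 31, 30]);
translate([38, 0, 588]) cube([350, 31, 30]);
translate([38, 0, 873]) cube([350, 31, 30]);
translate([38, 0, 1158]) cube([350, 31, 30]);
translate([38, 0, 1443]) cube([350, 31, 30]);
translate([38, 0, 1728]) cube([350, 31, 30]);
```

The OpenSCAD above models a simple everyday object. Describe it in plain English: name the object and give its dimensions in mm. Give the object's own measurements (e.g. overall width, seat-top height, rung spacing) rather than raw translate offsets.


A straight ladder. Two 38×31 mm vertical rails, 1949 mm tall, stand 426 mm apart (outside-to-outside) with their front faces coplanar on the −y side. 6 rungs, each 31 mm deep and 30 mm tall, span between the inner faces of the rails, front faces flush with the rails. The lowest rung's underside is at z = 303 mm and rungs are spaced 285 mm apart (underside to underside).


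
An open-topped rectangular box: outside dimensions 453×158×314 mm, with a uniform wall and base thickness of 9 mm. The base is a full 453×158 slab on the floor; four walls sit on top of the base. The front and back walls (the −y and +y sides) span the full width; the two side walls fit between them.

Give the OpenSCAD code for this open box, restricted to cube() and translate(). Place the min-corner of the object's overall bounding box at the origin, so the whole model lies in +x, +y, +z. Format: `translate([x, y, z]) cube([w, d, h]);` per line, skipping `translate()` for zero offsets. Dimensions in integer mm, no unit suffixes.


cube([453, 158, 9]);
translate([0, 0, 9]) cube([453, 9, 305]);
translate([0, 149, 9]) cube([453, 9, 305]);
translate([0, 9, 9]) cube([9, 140, 305]);
translate([444, 9, 9]) cube([9, 140, 305]);


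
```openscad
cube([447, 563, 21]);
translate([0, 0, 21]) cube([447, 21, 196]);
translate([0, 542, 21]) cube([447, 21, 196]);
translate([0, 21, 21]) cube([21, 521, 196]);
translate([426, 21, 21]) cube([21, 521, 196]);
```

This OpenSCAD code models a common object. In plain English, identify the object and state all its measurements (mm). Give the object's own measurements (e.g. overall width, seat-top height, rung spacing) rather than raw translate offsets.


An open-topped rectangular box: outside dimensions 447×563×217 mm, with a uniform wall and base thickness of 21 mm. The base is a full 447×563 slab on the floor; four walls sit on top of the base. The front and back walls (the −y and +y sides) span the full width; the two side walls fit between them.
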